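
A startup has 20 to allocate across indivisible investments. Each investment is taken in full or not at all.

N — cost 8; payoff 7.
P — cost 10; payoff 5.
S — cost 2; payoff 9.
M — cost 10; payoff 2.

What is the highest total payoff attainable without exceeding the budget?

21

N + S: cost 8 + 2 = 10 ≤ 20, payoff 7 + 9 = 16.
N + S + M: cost 8 + 2 + 10 = 20 ≤ 20, payoff 7 + 9 + 2 = 18.
N + P + S: cost 8 + 10 + 2 = 20 ≤ 20, payoff 7 + 5 + 9 = 21.
Best is N, P, and S with total payoff 21.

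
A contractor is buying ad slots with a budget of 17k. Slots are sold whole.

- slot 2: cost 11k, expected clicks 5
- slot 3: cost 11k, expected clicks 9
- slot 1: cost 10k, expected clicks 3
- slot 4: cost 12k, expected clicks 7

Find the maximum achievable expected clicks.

9

slot 4: cost 12 ≤ 17, expected clicks 7.
slot 3: cost 11 ≤ 17, expected clicks 9.
slot 2: cost 11 ≤ 17, expected clicks 5.
Best is slot 3 with total expected clicks 9.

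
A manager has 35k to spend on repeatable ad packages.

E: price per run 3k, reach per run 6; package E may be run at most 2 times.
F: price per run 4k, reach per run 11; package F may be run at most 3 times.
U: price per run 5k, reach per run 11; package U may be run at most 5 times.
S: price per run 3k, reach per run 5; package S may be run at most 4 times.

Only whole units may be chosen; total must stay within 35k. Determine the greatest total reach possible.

83

1×E, 3×F, and 4×U: price 35 ≤ 35, reach 1·6 + 3·11 + 4·11 = 83.
3×F, 4×U, and 1×S: price 35 ≤ 35, reach 3·11 + 4·11 + 1·5 = 82.
Best is 83.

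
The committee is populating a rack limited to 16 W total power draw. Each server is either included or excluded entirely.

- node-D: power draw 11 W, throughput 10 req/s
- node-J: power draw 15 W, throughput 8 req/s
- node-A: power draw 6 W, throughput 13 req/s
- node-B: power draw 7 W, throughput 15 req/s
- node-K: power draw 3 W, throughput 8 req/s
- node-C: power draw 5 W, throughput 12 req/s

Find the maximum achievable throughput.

Allowing fractional choices, the relaxed optimum would be about 37.3, but servers are indivisible.
node-B + node-K + node-C: power draw 7 + 3 + 5 = 15 ≤ 16, throughput 15 + 8 + 12 = 35.
node-A + node-B + node-K: power draw 6 + 7 + 3 = 16 ≤ 16, throughput 13 + 15 + 8 = 36.
node-A + node-K + node-C: power draw 6 + 3 + 5 = 14 ≤ 16, throughput 13 + 8 + 12 = 33.
Best is node-A, node-B, and node-K with total throughput 36.

36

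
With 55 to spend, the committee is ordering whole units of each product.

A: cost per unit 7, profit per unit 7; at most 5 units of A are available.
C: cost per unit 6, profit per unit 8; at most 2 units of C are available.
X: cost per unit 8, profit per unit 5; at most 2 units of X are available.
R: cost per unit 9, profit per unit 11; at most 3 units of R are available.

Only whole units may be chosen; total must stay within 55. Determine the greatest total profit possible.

C has the best ratio (8/6); taking only C gives at most 2×8 = 16 (stopped by the supply cap of 2).
Mixing does better — 2×A, 2×C, and 3×R: cost 53 ≤ 55, profit 2·7 + 2·8 + 3·11 = 63.

63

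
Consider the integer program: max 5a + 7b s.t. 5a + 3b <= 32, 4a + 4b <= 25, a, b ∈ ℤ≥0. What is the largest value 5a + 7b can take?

42

(a,b)=(0,6): 5·0+3·6=18≤32, 4·0+4·6=24≤25, objective 42.
(a,b)=(1,5): 5·1+3·5=20≤32, 4·1+4·5=24≤25, objective 40.
(a,b)=(0,5): 5·0+3·5=15≤32, 4·0+4·5=20≤25, objective 35.
The best lattice point is (0,6), giving 42.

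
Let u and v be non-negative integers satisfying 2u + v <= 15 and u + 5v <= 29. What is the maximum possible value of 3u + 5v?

Relaxing integrality, the LP optimum is 39.22 at (u,v) = (5.11, 4.78), which is not an integer point.
(u,v)=(4,5): 2·4+1·5=13≤15, 1·4+5·5=29≤29, objective 37.
(u,v)=(5,4): 2·5+1·4=14≤15, 1·5+5·4=25≤29, objective 35.
(u,v)=(3,5): 2·3+1·5=11≤15, 1·3+5·5=28≤29, objective 34.
The best lattice point is (4,5), giving 37.

37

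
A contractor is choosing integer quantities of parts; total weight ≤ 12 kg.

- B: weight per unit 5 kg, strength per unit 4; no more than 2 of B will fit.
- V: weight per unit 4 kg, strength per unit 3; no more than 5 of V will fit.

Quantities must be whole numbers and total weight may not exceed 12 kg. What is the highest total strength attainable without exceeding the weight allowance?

9

3×V: weight 12 ≤ 12, strength 3·3 = 9.
2×B: weight 10 ≤ 12, strength 2·4 = 8.
Best is 9.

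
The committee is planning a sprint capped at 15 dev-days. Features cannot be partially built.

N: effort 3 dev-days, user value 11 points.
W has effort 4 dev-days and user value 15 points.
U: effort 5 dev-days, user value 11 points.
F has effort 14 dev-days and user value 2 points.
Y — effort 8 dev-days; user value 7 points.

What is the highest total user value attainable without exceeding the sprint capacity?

Treat it as a binary knapsack problem.
Allowing fractional choices, the relaxed optimum would be about 39.6, but features are indivisible.
N + W: effort 3 + 4 = 7 ≤ 15, user value 11 + 15 = 26.
N + W + U: effort 3 + 4 + 5 = 12 ≤ 15, user value 11 + 15 + 11 = 37.
N + W + Y: effort 3 + 4 + 8 = 15 ≤ 15, user value 11 + 15 + 7 = 33.
Best is N, W, and U with total user value 37.

37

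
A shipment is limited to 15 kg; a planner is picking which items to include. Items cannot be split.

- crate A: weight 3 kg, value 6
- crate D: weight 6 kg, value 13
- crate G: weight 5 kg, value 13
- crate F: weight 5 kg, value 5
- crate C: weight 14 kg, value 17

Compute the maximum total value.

32

Allowing fractional choices, the relaxed optimum would be about 33.2, but items are indivisible.
crate A + crate D + crate G: weight 3 + 6 + 5 = 14 ≤ 15, value 6 + 13 + 13 = 32.
crate D + crate G: weight 6 + 5 = 11 ≤ 15, value 13 + 13 = 26.
Best is crate A, crate D, and crate G with total value 32.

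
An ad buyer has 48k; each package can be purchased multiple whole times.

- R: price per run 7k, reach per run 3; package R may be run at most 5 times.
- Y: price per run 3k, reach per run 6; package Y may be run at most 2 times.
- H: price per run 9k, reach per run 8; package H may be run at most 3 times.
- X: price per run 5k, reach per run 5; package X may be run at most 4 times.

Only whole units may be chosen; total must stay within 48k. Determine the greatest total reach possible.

51

Y has the best ratio (6/3); taking only Y gives at most 2×6 = 12 (stopped by the supply cap of 2).
Mixing does better — 2×Y, 3×H, and 3×X: price 48 ≤ 48, reach 2·6 + 3·8 + 3·5 = 51.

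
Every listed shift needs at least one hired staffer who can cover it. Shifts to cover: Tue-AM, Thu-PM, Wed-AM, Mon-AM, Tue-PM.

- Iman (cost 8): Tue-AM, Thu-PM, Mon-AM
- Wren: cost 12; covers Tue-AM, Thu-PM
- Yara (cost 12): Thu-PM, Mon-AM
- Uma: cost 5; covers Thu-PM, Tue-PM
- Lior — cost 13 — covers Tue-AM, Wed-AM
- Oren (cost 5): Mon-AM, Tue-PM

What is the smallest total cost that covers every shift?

23

The greedy cost-per-new-shift heuristic would pick Uma, Iman, and Lior for 26, but a cheaper cover exists.
Choose Uma, Lior, and Oren: together they cover Tue-AM, Thu-PM, Wed-AM, Mon-AM, Tue-PM — every shift.
Total cost: 5 + 13 + 5 = 23.
No cover costs less than 23.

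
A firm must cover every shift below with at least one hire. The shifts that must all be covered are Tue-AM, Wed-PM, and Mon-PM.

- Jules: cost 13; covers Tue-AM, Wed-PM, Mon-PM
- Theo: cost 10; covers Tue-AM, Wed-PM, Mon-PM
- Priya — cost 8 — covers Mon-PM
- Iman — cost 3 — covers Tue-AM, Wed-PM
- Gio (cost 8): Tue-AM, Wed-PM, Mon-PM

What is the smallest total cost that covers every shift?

8

Gio alone covers Tue-AM, Wed-PM, Mon-PM — every shift.
Total cost: 8.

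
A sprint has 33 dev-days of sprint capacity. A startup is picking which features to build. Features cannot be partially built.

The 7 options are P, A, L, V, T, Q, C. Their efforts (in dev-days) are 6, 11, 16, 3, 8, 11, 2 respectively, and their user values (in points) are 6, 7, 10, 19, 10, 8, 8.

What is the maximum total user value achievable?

51

This is an integer program with binary decision variables.
Allowing fractional choices, the relaxed optimum would be about 52.9, but features are indivisible.
P + V + T + Q + C: effort 6 + 3 + 8 + 11 + 2 = 30 ≤ 33, user value 6 + 19 + 10 + 8 + 8 = 51.
P + A + V + T + C: effort 6 + 11 + 3 + 8 + 2 = 30 ≤ 33, user value 6 + 7 + 19 + 10 + 8 = 50.
Best is P, V, T, Q, and C with total user value 51.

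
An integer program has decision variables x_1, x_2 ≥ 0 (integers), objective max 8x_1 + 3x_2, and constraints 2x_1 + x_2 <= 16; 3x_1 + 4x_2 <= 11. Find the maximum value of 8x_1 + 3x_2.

24

(x_1,x_2)=(3,0): 2·3+1·0=6≤16, 3·3+4·0=9≤11, objective 24.
(x_1,x_2)=(2,1): 2·2+1·1=5≤16, 3·2+4·1=10≤11, objective 19.
The best lattice point is (3,0), giving 24.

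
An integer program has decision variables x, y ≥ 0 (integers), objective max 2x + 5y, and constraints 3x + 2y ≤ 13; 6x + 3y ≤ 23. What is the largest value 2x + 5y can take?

30

Relaxing integrality, the LP optimum is 32.50 at (x,y) = (0, 6.5), which is not an integer point.
(x,y)=(0,6): 3·0+2·6=12≤13, 6·0+3·6=18≤23, objective 30.
(x,y)=(1,5): 3·1+2·5=13≤13, 6·1+3·5=21≤23, objective 27.
(x,y)=(0,5): 3·0+2·5=10≤13, 6·0+3·5=15≤23, objective 25.
The best lattice point is (0,6), giving 30.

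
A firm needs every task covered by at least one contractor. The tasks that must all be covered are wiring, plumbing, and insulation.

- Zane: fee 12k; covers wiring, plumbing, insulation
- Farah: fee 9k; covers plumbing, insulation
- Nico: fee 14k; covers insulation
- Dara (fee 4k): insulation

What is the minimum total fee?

12

Zane alone covers wiring, plumbing, insulation — every task.
Total fee: 12.
No cover costs less than 12.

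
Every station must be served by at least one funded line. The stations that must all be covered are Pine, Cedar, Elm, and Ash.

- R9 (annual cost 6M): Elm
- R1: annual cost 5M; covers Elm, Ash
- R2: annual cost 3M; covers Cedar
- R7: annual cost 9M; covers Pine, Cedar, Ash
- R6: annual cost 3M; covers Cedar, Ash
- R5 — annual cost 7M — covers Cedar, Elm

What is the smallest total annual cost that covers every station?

14

The greedy cost-per-new-station heuristic would pick R6, R1, and R7 for 17, but a cheaper cover exists.
Choose R1 and R7: together they cover Pine, Cedar, Elm, Ash — every station.
Total annual cost: 5 + 9 = 14.
No cover costs less than 14.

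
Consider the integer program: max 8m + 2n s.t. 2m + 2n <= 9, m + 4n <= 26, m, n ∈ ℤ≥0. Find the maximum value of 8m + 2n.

32

(m,n)=(4,0): 2·4+2·0=8≤9, 1·4+4·0=4≤26, objective 32.
(m,n)=(3,1): 2·3+2·1=8≤9, 1·3+4·1=7≤26, objective 26.
Maximum is 32 at (m,n)=(4,0).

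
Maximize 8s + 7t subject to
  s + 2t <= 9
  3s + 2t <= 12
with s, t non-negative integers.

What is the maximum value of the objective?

Relaxing integrality, the LP optimum is 38.25 at (s,t) = (1.5, 3.75), which is not an integer point.
(s,t)=(2,3): 1·2+2·3=8≤9, 3·2+2·3=12≤12, objective 37.
(s,t)=(1,4): 1·1+2·4=9≤9, 3·1+2·4=11≤12, objective 36.
(s,t)=(2,2): 1·2+2·2=6≤9, 3·2+2·2=10≤12, objective 30.
(s,t)=(1,3): 1·1+2·3=7≤9, 3·1+2·3=9≤12, objective 29.
The best lattice point is (2,3), giving 37.

37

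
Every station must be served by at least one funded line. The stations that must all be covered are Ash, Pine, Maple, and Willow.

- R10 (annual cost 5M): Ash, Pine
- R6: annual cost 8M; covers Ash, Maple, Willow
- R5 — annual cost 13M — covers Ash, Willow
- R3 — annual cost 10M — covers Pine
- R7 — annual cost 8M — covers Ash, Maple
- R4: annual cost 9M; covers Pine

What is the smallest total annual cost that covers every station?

13

This is an integer covering problem.
Choose R10 and R6: together they cover Ash, Pine, Maple, Willow — every station.
Total annual cost: 5 + 8 = 13.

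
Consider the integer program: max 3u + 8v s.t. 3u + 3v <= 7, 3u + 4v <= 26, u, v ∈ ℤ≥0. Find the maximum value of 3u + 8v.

(u,v)=(0,2) is feasible, giving 16.
(u,v)=(1,1) is feasible, giving 11.
(u,v)=(0,1) is feasible, giving 8.
No feasible integer point exceeds 16.

16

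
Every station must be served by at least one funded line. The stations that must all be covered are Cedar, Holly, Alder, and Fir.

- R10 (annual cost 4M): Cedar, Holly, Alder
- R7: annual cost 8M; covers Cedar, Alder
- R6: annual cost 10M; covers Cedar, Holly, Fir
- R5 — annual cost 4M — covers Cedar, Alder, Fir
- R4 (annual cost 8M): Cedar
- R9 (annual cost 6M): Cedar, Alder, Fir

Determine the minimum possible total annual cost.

8

Choose R10 and R5: together they cover Cedar, Holly, Alder, Fir — every station.
Total annual cost: 4 + 4 = 8.
No cover costs less than 8.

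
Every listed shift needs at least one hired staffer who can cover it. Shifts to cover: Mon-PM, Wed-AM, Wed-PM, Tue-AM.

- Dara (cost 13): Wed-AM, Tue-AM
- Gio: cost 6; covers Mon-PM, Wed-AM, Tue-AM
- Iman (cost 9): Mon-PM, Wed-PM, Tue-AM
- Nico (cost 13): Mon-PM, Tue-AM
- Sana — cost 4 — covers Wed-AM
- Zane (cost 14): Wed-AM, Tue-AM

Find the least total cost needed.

13

The greedy cost-per-new-shift heuristic would pick Gio and Iman for 15, but a cheaper cover exists.
Choose Iman and Sana: together they cover Mon-PM, Wed-AM, Wed-PM, Tue-AM — every shift.
Total cost: 9 + 4 = 13.
No cover costs less than 13.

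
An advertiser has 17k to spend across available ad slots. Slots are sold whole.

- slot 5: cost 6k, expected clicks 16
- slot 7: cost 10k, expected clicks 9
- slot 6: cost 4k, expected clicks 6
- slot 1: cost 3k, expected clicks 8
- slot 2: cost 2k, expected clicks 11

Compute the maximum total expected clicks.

41

Treat it as a binary knapsack problem.
Take slot 5, slot 6, slot 1, and slot 2: cost 6 + 4 + 3 + 2 = 15 ≤ 17, expected clicks 16 + 6 + 8 + 11 = 41.
No other feasible combination does better.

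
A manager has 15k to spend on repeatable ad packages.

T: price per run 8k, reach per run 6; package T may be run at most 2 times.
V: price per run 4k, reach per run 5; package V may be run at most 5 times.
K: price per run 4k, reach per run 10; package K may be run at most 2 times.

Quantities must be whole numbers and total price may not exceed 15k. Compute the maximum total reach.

K has the best ratio (10/4); taking only K gives at most 2×10 = 20 (stopped by the supply cap of 2).
Mixing does better — 1×V and 2×K: price 12 ≤ 15, reach 1·5 + 2·10 = 25.

25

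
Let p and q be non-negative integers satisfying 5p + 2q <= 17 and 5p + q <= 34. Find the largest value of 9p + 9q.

72

Relaxing integrality, the LP optimum is 76.50 at (p,q) = (0, 8.5), which is not an integer point.
(p,q)=(0,8): 5·0+2·8=16≤17, 5·0+1·8=8≤34, objective 72.
(p,q)=(0,7): 5·0+2·7=14≤17, 5·0+1·7=7≤34, objective 63.
The best lattice point is (0,8), giving 72.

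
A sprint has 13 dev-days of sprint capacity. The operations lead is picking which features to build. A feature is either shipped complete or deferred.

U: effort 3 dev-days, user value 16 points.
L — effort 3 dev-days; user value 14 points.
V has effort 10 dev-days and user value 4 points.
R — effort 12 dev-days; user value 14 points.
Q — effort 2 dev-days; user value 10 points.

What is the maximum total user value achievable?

This is a 0-1 knapsack instance.
Allowing fractional choices, the relaxed optimum would be about 45.8, but features are indivisible.
U + Q: effort 3 + 2 = 5 ≤ 13, user value 16 + 10 = 26.
U + L: effort 3 + 3 = 6 ≤ 13, user value 16 + 14 = 30.
U + L + Q: effort 3 + 3 + 2 = 8 ≤ 13, user value 16 + 14 + 10 = 40.
Best is U, L, and Q with total user value 40.

40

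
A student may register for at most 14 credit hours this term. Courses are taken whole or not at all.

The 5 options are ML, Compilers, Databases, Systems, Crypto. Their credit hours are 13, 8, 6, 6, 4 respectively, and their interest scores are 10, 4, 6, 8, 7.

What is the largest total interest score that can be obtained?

15

Allowing fractional choices, the relaxed optimum would be about 19.0, but courses are indivisible.
Databases + Systems: credit hours 6 + 6 = 12 ≤ 14, interest score 6 + 8 = 14.
Systems + Crypto: credit hours 6 + 4 = 10 ≤ 14, interest score 8 + 7 = 15.
Best is Systems and Crypto with total interest score 15.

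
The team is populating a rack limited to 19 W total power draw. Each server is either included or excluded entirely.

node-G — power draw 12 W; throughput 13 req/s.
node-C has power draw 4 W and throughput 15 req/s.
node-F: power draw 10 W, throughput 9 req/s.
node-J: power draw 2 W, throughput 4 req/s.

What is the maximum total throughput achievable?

Allowing fractional choices, the relaxed optimum would be about 32.9, but servers are indivisible.
node-C + node-F + node-J: power draw 4 + 10 + 2 = 16 ≤ 19, throughput 15 + 9 + 4 = 28.
node-G + node-C: power draw 12 + 4 = 16 ≤ 19, throughput 13 + 15 = 28.
node-G + node-C + node-J: power draw 12 + 4 + 2 = 18 ≤ 19, throughput 13 + 15 + 4 = 32.
Best is node-G, node-C, and node-J with total throughput 32.

32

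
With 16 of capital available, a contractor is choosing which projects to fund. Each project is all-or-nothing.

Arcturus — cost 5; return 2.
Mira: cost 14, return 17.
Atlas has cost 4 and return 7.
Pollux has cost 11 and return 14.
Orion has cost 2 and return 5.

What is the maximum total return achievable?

22

Treat it as a binary knapsack problem.
Atlas + Pollux: cost 4 + 11 = 15 ≤ 16, return 7 + 14 = 21.
Mira + Orion: cost 14 + 2 = 16 ≤ 16, return 17 + 5 = 22.
Best is Mira and Orion with total return 22.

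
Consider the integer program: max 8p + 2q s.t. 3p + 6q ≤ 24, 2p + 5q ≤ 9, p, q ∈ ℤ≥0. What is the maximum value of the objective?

The continuous relaxation peaks at (4.5, 0) with value 36.00; rounding to a feasible lattice point costs some objective.
(p,q)=(4,0): 3·4+6·0=12≤24, 2·4+5·0=8≤9, objective 32.
(p,q)=(3,0): 3·3+6·0=9≤24, 2·3+5·0=6≤9, objective 24.
The best lattice point is (4,0), giving 32.

32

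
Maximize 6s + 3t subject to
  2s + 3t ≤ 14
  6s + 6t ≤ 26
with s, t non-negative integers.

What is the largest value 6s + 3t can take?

24

Relaxing integrality, the LP optimum is 26.00 at (s,t) = (4.33, 0), which is not an integer point.
(s,t)=(4,0) is feasible, giving 24.
(s,t)=(3,1) is feasible, giving 21.
(s,t)=(3,0) is feasible, giving 18.
No feasible integer point exceeds 24.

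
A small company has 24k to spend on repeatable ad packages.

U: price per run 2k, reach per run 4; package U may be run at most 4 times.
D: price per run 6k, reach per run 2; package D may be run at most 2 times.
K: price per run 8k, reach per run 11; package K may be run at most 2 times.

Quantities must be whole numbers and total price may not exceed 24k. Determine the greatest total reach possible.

38

Take 4×U and 2×K: price 24 ≤ 24, reach 4·4 + 2·11 = 38.
U has the best ratio (4/2) and is taken to its limit of 4; remaining capacity is filled optimally with the others.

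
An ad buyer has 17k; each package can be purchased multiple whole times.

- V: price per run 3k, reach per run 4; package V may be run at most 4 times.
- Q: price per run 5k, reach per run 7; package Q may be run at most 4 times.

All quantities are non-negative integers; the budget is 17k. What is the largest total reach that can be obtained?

23

Take 4×V and 1×Q: price 17 ≤ 17, reach 4·4 + 1·7 = 23.
No other integer combination yields more.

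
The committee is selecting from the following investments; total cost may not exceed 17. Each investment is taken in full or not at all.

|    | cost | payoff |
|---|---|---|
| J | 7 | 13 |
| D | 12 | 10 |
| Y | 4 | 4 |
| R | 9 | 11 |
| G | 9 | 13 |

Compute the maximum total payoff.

J + G: cost 7 + 9 = 16 ≤ 17, payoff 13 + 13 = 26.
J + R: cost 7 + 9 = 16 ≤ 17, payoff 13 + 11 = 24.
J + Y: cost 7 + 4 = 11 ≤ 17, payoff 13 + 4 = 17.
Best is J and G with total payoff 26.

26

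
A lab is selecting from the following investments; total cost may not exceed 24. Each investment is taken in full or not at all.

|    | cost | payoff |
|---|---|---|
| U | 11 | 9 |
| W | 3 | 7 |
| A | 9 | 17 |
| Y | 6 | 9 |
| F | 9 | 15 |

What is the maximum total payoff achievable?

Treat it as a binary knapsack problem.
Take A, Y, and F: cost 9 + 6 + 9 = 24 ≤ 24, payoff 17 + 9 + 15 = 41.
No other feasible combination does better.

41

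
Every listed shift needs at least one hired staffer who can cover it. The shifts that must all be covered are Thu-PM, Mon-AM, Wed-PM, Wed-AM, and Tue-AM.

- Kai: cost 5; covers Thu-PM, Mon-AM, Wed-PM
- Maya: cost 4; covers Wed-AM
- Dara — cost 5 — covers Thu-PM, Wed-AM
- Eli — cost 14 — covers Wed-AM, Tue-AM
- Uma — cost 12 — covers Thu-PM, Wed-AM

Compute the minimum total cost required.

19

Choose Kai and Eli: together they cover Thu-PM, Mon-AM, Wed-PM, Wed-AM, Tue-AM — every shift.
Total cost: 5 + 14 = 19.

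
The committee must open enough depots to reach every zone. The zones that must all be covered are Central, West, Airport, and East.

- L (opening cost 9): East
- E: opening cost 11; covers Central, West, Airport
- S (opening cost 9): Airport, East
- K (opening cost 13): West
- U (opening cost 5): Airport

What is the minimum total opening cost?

This is an integer covering problem.
Choose L and E: together they cover Central, West, Airport, East — every zone.
Total opening cost: 9 + 11 = 20.
No cover costs less than 20.

20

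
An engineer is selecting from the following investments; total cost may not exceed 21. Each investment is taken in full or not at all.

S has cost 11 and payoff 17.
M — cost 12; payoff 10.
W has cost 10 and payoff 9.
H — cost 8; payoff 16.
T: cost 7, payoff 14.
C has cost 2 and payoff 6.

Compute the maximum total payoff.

39

This is an integer program with binary decision variables.
S + H + C: cost 11 + 8 + 2 = 21 ≤ 21, payoff 17 + 16 + 6 = 39.
S + T + C: cost 11 + 7 + 2 = 20 ≤ 21, payoff 17 + 14 + 6 = 37.
Best is S, H, and C with total payoff 39.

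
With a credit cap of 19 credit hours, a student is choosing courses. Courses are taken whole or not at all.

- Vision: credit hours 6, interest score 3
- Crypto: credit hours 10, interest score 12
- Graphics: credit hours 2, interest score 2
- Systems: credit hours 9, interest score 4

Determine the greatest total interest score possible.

Take Vision, Crypto, and Graphics: credit hours 6 + 10 + 2 = 18 ≤ 19, interest score 3 + 12 + 2 = 17.
No other feasible combination does better.

17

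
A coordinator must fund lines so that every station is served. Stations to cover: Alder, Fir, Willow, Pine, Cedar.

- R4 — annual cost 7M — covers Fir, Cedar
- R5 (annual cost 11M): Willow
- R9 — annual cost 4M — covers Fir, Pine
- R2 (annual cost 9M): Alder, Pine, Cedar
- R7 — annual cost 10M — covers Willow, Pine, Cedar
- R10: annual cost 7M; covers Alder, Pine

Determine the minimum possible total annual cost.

This is a weighted set-cover instance.
Choose R9, R7, and R10: together they cover Alder, Fir, Willow, Pine, Cedar — every station.
Total annual cost: 4 + 10 + 7 = 21.

21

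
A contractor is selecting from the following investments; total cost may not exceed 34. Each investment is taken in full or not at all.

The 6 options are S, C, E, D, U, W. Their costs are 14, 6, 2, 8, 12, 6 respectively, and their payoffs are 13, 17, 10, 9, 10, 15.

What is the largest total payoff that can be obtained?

Allowing fractional choices, the relaxed optimum would be about 62.1, but investments are indivisible.
S + C + D + W: cost 14 + 6 + 8 + 6 = 34 ≤ 34, payoff 13 + 17 + 9 + 15 = 54.
C + E + D + U + W: cost 6 + 2 + 8 + 12 + 6 = 34 ≤ 34, payoff 17 + 10 + 9 + 10 + 15 = 61.
S + C + E + W: cost 14 + 6 + 2 + 6 = 28 ≤ 34, payoff 13 + 17 + 10 + 15 = 55.
Best is C, E, D, U, and W with total payoff 61.

61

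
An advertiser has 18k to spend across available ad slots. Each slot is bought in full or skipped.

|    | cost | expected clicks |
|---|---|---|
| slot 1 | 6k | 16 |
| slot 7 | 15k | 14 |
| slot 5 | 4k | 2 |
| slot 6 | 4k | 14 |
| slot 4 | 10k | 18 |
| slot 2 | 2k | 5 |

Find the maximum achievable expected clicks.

Allowing fractional choices, the relaxed optimum would be about 45.8, but ad slots are indivisible.
slot 6 + slot 4 + slot 2: cost 4 + 10 + 2 = 16 ≤ 18, expected clicks 14 + 18 + 5 = 37.
slot 1 + slot 5 + slot 6 + slot 2: cost 6 + 4 + 4 + 2 = 16 ≤ 18, expected clicks 16 + 2 + 14 + 5 = 37.
slot 1 + slot 4 + slot 2: cost 6 + 10 + 2 = 18 ≤ 18, expected clicks 16 + 18 + 5 = 39.
Best is slot 1, slot 4, and slot 2 with total expected clicks 39.

39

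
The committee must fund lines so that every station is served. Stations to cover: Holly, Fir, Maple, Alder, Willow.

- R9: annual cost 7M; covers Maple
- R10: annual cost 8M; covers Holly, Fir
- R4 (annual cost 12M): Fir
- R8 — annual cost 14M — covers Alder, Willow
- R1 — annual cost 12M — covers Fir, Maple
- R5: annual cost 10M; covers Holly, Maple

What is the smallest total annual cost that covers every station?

Choose R9, R10, and R8: together they cover Holly, Fir, Maple, Alder, Willow — every station.
Total annual cost: 7 + 8 + 14 = 29.
No cover costs less than 29.

29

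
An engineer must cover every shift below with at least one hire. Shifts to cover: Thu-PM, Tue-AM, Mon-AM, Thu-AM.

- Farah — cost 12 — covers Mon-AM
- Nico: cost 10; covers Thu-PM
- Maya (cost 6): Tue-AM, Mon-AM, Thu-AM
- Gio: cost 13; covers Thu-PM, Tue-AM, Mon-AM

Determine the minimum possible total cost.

16

This is an integer covering problem.
Choose Nico and Maya: together they cover Thu-PM, Tue-AM, Mon-AM, Thu-AM — every shift.
Total cost: 10 + 6 = 16.
No cover costs less than 16.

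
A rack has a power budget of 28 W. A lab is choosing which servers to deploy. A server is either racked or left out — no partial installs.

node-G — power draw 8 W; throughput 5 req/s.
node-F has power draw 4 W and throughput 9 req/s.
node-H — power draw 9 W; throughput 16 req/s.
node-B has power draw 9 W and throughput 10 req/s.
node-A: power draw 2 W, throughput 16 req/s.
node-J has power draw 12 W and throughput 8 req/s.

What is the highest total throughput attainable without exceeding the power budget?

51

Take node-F, node-H, node-B, and node-A: power draw 4 + 9 + 9 + 2 = 24 ≤ 28, throughput 9 + 16 + 10 + 16 = 51.
No other feasible combination does better.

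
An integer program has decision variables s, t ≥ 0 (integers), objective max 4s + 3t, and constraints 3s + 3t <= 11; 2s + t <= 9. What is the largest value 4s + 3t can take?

12

(s,t)=(3,0): 3·3+3·0=9≤11, 2·3+1·0=6≤9, objective 12.
(s,t)=(2,1): 3·2+3·1=9≤11, 2·2+1·1=5≤9, objective 11.
(s,t)=(2,0): 3·2+3·0=6≤11, 2·2+1·0=4≤9, objective 8.
The best lattice point is (3,0), giving 12.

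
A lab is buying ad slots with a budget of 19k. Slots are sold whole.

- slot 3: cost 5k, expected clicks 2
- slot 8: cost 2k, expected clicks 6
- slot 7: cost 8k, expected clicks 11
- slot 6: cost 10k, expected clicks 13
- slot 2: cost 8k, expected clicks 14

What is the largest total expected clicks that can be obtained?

31

Treat it as a binary knapsack problem.
slot 7 + slot 2: cost 8 + 8 = 16 ≤ 19, expected clicks 11 + 14 = 25.
slot 6 + slot 2: cost 10 + 8 = 18 ≤ 19, expected clicks 13 + 14 = 27.
slot 8 + slot 7 + slot 2: cost 2 + 8 + 8 = 18 ≤ 19, expected clicks 6 + 11 + 14 = 31.
Best is slot 8, slot 7, and slot 2 with total expected clicks 31.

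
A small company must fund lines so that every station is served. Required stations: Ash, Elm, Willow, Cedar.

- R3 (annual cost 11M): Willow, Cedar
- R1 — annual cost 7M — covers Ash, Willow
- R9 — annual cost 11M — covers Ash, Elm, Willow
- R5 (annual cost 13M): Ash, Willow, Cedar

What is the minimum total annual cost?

22

The greedy cost-per-new-station heuristic would pick R1, R3, and R9 for 29, but a cheaper cover exists.
Choose R3 and R9: together they cover Ash, Elm, Willow, Cedar — every station.
Total annual cost: 11 + 11 = 22.
No cover costs less than 22.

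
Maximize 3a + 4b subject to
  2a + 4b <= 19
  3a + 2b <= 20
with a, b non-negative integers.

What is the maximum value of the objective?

(a,b)=(5,2) is feasible, giving 23.
(a,b)=(6,1) is feasible, giving 22.
(a,b)=(4,2) is feasible, giving 20.
No feasible integer point exceeds 23.

23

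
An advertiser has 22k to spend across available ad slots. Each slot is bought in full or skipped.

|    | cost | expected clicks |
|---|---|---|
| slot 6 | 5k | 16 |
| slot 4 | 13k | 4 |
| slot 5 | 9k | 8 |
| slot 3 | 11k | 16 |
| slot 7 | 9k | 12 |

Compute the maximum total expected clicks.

Take slot 6 and slot 3: cost 5 + 11 = 16 ≤ 22, expected clicks 16 + 16 = 32.
No other feasible combination does better.

32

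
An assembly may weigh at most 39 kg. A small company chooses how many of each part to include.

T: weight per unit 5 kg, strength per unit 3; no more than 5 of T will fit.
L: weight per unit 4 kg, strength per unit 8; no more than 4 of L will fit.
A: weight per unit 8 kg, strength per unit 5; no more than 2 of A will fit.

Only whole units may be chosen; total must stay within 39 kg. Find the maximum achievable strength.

46

L has the best ratio (8/4); taking only L gives at most 4×8 = 32 (stopped by the supply cap of 4).
Mixing does better — 3×T, 4×L, and 1×A: weight 39 ≤ 39, strength 3·3 + 4·8 + 1·5 = 46.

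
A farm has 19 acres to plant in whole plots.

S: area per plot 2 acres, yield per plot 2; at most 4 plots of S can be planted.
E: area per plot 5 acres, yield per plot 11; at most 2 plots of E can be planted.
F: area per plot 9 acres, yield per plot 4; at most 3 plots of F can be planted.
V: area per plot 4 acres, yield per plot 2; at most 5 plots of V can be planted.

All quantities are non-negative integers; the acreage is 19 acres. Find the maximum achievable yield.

30

This is a bounded integer knapsack.
Take 4×S and 2×E: area 18 ≤ 19, yield 4·2 + 2·11 = 30.
E has the best ratio (11/5) and is taken to its limit of 2; remaining capacity is filled optimally with the others.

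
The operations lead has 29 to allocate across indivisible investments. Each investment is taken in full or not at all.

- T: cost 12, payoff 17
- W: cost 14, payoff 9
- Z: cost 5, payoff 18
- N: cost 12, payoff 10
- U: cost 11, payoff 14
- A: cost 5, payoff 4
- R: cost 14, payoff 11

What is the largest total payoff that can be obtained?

49

This is an integer program with binary decision variables.
Allowing fractional choices, the relaxed optimum would be about 49.8, but investments are indivisible.
T + Z + N: cost 12 + 5 + 12 = 29 ≤ 29, payoff 17 + 18 + 10 = 45.
Z + N + U: cost 5 + 12 + 11 = 28 ≤ 29, payoff 18 + 10 + 14 = 42.
T + Z + U: cost 12 + 5 + 11 = 28 ≤ 29, payoff 17 + 18 + 14 = 49.
Best is T, Z, and U with total payoff 49.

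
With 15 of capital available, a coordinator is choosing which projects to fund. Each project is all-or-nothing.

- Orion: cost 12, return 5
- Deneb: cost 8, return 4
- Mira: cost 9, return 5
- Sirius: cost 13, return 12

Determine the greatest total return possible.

Allowing fractional choices, the relaxed optimum would be about 13.1, but projects are indivisible.
Mira: cost 9 ≤ 15, return 5.
Sirius: cost 13 ≤ 15, return 12.
Orion: cost 12 ≤ 15, return 5.
Best is Sirius with total return 12.

12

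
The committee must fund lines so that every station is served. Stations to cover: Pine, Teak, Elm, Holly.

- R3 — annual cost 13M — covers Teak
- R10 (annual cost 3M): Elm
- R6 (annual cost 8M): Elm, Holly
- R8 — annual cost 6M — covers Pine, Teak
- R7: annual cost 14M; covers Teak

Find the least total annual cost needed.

This is a weighted set-cover instance.
Choose R6 and R8: together they cover Pine, Teak, Elm, Holly — every station.
Total annual cost: 8 + 6 = 14.

14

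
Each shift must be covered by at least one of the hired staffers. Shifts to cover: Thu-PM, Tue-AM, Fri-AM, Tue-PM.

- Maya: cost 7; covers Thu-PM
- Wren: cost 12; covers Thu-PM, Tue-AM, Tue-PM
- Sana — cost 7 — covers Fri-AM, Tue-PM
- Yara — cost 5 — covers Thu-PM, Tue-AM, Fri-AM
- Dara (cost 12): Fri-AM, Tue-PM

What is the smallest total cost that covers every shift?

Choose Sana and Yara: together they cover Thu-PM, Tue-AM, Fri-AM, Tue-PM — every shift.
Total cost: 7 + 5 = 12.

12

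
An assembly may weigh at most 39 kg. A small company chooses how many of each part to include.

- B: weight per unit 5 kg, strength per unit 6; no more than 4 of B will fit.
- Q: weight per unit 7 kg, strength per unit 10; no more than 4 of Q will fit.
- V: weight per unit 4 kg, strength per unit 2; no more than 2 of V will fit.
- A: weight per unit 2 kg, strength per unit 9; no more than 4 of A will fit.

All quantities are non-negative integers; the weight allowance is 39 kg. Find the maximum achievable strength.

Take 2×B, 3×Q, and 4×A: weight 39 ≤ 39, strength 2·6 + 3·10 + 4·9 = 78.
A has the best ratio (9/2) and is taken to its limit of 4; remaining capacity is filled optimally with the others.

78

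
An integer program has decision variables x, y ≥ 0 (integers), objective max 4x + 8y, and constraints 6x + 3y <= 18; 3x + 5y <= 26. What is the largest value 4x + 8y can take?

The continuous relaxation peaks at (0, 5.2) with value 41.60; rounding to a feasible lattice point costs some objective.
(x,y)=(0,5): 6·0+3·5=15≤18, 3·0+5·5=25≤26, objective 40.
(x,y)=(1,4): 6·1+3·4=18≤18, 3·1+5·4=23≤26, objective 36.
(x,y)=(0,4): 6·0+3·4=12≤18, 3·0+5·4=20≤26, objective 32.
No feasible integer point exceeds 40.

40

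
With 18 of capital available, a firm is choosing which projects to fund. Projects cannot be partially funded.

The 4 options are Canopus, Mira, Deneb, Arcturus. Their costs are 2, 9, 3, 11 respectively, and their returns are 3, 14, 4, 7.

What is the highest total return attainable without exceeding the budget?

21

Canopus + Mira + Deneb: cost 2 + 9 + 3 = 14 ≤ 18, return 3 + 14 + 4 = 21.
Canopus + Mira: cost 2 + 9 = 11 ≤ 18, return 3 + 14 = 17.
Mira + Deneb: cost 9 + 3 = 12 ≤ 18, return 14 + 4 = 18.
Best is Canopus, Mira, and Deneb with total return 21.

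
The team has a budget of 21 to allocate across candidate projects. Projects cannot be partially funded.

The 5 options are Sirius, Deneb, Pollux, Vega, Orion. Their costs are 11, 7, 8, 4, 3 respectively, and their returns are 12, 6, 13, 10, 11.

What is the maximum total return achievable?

34

This is an integer program with binary decision variables.
Sirius + Vega + Orion: cost 11 + 4 + 3 = 18 ≤ 21, return 12 + 10 + 11 = 33.
Pollux + Vega + Orion: cost 8 + 4 + 3 = 15 ≤ 21, return 13 + 10 + 11 = 34.
Best is Pollux, Vega, and Orion with total return 34.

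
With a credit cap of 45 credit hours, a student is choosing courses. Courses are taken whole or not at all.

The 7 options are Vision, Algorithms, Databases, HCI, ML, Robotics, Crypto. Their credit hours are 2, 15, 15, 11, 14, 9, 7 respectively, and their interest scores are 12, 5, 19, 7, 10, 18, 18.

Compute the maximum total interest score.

Vision + HCI + ML + Robotics + Crypto: credit hours 2 + 11 + 14 + 9 + 7 = 43 ≤ 45, interest score 12 + 7 + 10 + 18 + 18 = 65.
Vision + Databases + HCI + Robotics + Crypto: credit hours 2 + 15 + 11 + 9 + 7 = 44 ≤ 45, interest score 12 + 19 + 7 + 18 + 18 = 74.
Vision + Databases + Robotics + Crypto: credit hours 2 + 15 + 9 + 7 = 33 ≤ 45, interest score 12 + 19 + 18 + 18 = 67.
Best is Vision, Databases, HCI, Robotics, and Crypto with total interest score 74.

74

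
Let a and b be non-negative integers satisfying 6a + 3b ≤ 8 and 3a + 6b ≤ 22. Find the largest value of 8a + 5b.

Relaxing integrality, the LP optimum is 13.33 at (a,b) = (0, 2.67), which is not an integer point.
(a,b)=(0,2) is feasible, giving 10.
(a,b)=(0,1) is feasible, giving 5.
Maximum is 10 at (a,b)=(0,2).

10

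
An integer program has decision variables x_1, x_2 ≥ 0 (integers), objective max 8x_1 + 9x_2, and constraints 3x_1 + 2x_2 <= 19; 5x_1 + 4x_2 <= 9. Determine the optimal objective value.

The continuous relaxation peaks at (0, 2.25) with value 20.25; rounding to a feasible lattice point costs some objective.
(x_1,x_2)=(0,2): 3·0+2·2=4≤19, 5·0+4·2=8≤9, objective 18.
(x_1,x_2)=(1,1): 3·1+2·1=5≤19, 5·1+4·1=9≤9, objective 17.
(x_1,x_2)=(0,1): 3·0+2·1=2≤19, 5·0+4·1=4≤9, objective 9.
No feasible integer point exceeds 18.

18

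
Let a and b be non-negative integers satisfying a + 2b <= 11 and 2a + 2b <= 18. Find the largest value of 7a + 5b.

63

(a,b)=(9,0) is feasible, giving 63.
(a,b)=(8,1) is feasible, giving 61.
No feasible integer point exceeds 63.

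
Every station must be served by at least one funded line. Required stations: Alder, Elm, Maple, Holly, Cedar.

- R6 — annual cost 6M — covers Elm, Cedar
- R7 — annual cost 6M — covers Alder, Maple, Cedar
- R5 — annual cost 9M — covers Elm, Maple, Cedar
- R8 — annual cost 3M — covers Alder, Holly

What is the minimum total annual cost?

The greedy cost-per-new-station heuristic would pick R8, R6, and R7 for 15, but a cheaper cover exists.
Choose R5 and R8: together they cover Alder, Elm, Maple, Holly, Cedar — every station.
Total annual cost: 9 + 3 = 12.
No cover costs less than 12.

12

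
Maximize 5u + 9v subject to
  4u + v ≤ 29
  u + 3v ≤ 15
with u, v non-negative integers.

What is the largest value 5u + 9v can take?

57

(u,v)=(6,3): 4·6+1·3=27≤29, 1·6+3·3=15≤15, objective 57.
(u,v)=(5,3): 4·5+1·3=23≤29, 1·5+3·3=14≤15, objective 52.
(u,v)=(6,2): 4·6+1·2=26≤29, 1·6+3·2=12≤15, objective 48.
(u,v)=(7,1): 4·7+1·1=29≤29, 1·7+3·1=10≤15, objective 44.
No feasible integer point exceeds 57.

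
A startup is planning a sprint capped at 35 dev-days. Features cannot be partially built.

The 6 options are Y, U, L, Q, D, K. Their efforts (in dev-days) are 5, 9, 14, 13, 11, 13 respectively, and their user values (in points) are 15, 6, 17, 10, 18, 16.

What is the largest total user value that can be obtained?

50

Treat it as a binary knapsack problem.
Y + D + K: effort 5 + 11 + 13 = 29 ≤ 35, user value 15 + 18 + 16 = 49.
Y + L + D: effort 5 + 14 + 11 = 30 ≤ 35, user value 15 + 17 + 18 = 50.
Best is Y, L, and D with total user value 50.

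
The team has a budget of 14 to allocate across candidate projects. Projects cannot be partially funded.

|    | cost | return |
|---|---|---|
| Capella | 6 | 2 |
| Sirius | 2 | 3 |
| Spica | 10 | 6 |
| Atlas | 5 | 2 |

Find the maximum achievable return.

Allowing fractional choices, the relaxed optimum would be about 9.8, but projects are indivisible.
Sirius + Spica: cost 2 + 10 = 12 ≤ 14, return 3 + 6 = 9.
Capella + Sirius + Atlas: cost 6 + 2 + 5 = 13 ≤ 14, return 2 + 3 + 2 = 7.
Best is Sirius and Spica with total return 9.

9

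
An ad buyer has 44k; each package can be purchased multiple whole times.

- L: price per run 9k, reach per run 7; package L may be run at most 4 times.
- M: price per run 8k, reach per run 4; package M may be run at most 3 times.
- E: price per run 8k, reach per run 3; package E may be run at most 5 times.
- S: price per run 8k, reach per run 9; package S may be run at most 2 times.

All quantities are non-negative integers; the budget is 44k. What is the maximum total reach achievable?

39

S has the best ratio (9/8); taking only S gives at most 2×9 = 18 (stopped by the supply cap of 2).
Mixing does better — 3×L and 2×S: price 43 ≤ 44, reach 3·7 + 2·9 = 39.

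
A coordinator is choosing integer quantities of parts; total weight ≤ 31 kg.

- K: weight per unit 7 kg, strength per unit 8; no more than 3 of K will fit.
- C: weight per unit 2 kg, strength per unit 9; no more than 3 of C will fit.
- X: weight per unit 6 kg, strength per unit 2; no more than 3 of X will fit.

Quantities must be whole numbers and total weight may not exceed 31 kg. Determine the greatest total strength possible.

51

Take 3×K and 3×C: weight 27 ≤ 31, strength 3·8 + 3·9 = 51.
C has the best ratio (9/2) and is taken to its limit of 3; remaining capacity is filled optimally with the others.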